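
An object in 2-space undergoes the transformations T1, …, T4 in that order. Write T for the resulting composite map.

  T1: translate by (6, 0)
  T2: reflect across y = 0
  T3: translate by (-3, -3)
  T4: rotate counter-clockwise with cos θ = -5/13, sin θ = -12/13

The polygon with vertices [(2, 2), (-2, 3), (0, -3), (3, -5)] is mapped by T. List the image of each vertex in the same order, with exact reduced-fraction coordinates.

T1 translate by (6, 0): (2, 2) → (8, 2); (-2, 3) → (4, 3); (0, -3) → (6, -3); (3, -5) → (9, -5)
T2 reflect across y = 0: (8, 2) → (8, -2); (4, 3) → (4, -3); (6, -3) → (6, 3); (9, -5) → (9, 5)
T3 translate by (-3, -3): (8, -2) → (5, -5); (4, -3) → (1, -6); (6, 3) → (3, 0); (9, 5) → (6, 2)
T4 rotate counter-clockwise with cos θ = -5/13, sin θ = -12/13: (5, -5) → (-85/13, -35/13); (1, -6) → (-77/13, 18/13); (3, 0) → (-15/13, -36/13); (6, 2) → (-6/13, -82/13)

image vertices: (-85/13, -35/13), (-77/13, 18/13), (-15/13, -36/13), (-6/13, -82/13)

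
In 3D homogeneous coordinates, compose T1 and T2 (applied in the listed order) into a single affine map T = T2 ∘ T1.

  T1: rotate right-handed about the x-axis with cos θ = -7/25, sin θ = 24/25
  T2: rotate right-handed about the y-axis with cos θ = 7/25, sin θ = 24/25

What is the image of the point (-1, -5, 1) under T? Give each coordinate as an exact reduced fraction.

T1 rotate right-handed about the x-axis with cos θ = -7/25, sin θ = 24/25: (-1, -5, 1) → (-1, 11/25, -127/25)
T2 rotate right-handed about the y-axis with cos θ = 7/25, sin θ = 24/25: (-1, 11/25, -127/25) → (-3223/625, 11/25, -289/625)

T(p) = (-3223/625, 11/25, -289/625)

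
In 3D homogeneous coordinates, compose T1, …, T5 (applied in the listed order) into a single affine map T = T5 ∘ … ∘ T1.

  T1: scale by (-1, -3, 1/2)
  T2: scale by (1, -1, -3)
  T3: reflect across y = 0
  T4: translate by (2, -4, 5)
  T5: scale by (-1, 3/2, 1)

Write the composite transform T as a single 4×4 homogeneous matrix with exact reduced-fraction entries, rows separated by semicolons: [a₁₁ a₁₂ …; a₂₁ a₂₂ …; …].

T1 = [-1 0 0 0; 0 -3 0 0; 0 0 1/2 0; 0 0 0 1]
T2·T1 = [-1 0 0 0; 0 3 0 0; 0 0 -3/2 0; 0 0 0 1]
T3·…·T1 = [-1 0 0 0; 0 -3 0 0; 0 0 -3/2 0; 0 0 0 1]
T4·…·T1 = [-1 0 0 2; 0 -3 0 -4; 0 0 -3/2 5; 0 0 0 1]
T5·…·T1 = [1 0 0 -2; 0 -9/2 0 -6; 0 0 -3/2 5; 0 0 0 1]

T = [1 0 0 -2; 0 -9/2 0 -6; 0 0 -3/2 5; 0 0 0 1]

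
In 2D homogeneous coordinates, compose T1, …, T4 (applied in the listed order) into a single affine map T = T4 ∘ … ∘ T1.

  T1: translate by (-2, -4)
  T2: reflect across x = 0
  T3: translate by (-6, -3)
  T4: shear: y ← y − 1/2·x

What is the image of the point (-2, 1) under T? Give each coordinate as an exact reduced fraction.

T(p) = (-2, -5)

T1 translate by (-2, -4): (-2, 1) → (-4, -3)
T2 reflect across x = 0: (-4, -3) → (4, -3)
T3 translate by (-6, -3): (4, -3) → (-2, -6)
T4 shear: y ← y − 1/2·x: (-2, -6) → (-2, -5)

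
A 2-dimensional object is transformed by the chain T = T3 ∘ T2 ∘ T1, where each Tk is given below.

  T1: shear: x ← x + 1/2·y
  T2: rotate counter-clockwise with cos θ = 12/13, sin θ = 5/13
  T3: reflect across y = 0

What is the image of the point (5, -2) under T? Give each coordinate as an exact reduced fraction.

T1 shear: x ← x + 1/2·y: (5, -2) → (4, -2)
T2 rotate counter-clockwise with cos θ = 12/13, sin θ = 5/13: (4, -2) → (58/13, -4/13)
T3 reflect across y = 0: (58/13, -4/13) → (58/13, 4/13)

T(p) = (58/13, 4/13)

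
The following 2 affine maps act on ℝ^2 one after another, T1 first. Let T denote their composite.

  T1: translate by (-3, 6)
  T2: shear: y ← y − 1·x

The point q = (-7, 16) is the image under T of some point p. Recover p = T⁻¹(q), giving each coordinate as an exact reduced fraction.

p = (-4, 3)

T1 = [1 0 -3; 0 1 6; 0 0 1]
T2·T1 = [1 0 -3; -1 1 9; 0 0 1]
det M = 1; M⁻¹ = [1 0 3; 1 1 -6; 0 0 1]
M⁻¹ · (-7, 16)ᵀ = (-4, 3)ᵀ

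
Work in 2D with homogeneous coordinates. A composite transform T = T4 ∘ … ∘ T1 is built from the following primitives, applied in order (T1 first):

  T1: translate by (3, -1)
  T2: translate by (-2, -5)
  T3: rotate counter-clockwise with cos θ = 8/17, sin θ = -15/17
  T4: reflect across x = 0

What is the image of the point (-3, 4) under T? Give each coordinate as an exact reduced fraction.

T1 translate by (3, -1): (-3, 4) → (0, 3)
T2 translate by (-2, -5): (0, 3) → (-2, -2)
T3 rotate counter-clockwise with cos θ = 8/17, sin θ = -15/17: (-2, -2) → (-46/17, 14/17)
T4 reflect across x = 0: (-46/17, 14/17) → (46/17, 14/17)

T(p) = (46/17, 14/17)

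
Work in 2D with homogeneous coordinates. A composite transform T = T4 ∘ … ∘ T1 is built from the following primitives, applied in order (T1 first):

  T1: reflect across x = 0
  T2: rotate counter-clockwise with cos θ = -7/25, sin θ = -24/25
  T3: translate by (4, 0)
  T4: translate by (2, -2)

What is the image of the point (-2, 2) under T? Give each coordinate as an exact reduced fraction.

T1 reflect across x = 0: (-2, 2) → (2, 2)
T2 rotate counter-clockwise with cos θ = -7/25, sin θ = -24/25: (2, 2) → (34/25, -62/25)
T3 translate by (4, 0): (34/25, -62/25) → (134/25, -62/25)
T4 translate by (2, -2): (134/25, -62/25) → (184/25, -112/25)

T(p) = (184/25, -112/25)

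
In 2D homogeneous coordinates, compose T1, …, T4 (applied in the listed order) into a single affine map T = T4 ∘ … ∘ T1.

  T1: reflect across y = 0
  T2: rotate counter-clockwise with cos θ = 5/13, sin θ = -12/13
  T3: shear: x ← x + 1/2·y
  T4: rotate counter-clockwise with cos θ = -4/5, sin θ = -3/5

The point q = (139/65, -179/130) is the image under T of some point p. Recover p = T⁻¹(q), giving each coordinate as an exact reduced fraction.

p = (-3, 1)

T1 = [1 0 0; 0 -1 0; 0 0 1]
T2·T1 = [5/13 -12/13 0; -12/13 -5/13 0; 0 0 1]
T3·…·T1 = [-1/13 -29/26 0; -12/13 -5/13 0; 0 0 1]
T4·…·T1 = [-32/65 43/65 0; 51/65 127/130 0; 0 0 1]
det M = -1; M⁻¹ = [-127/130 43/65 0; 51/65 32/65 0; 0 0 1]
M⁻¹ · (139/65, -179/130)ᵀ = (-3, 1)ᵀ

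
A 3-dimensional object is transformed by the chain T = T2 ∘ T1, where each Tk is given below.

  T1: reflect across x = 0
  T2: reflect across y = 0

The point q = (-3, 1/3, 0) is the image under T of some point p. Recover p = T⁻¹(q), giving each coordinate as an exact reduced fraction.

p = (3, -1/3, 0)

T1 = [-1 0 0 0; 0 1 0 0; 0 0 1 0; 0 0 0 1]
T2·T1 = [-1 0 0 0; 0 -1 0 0; 0 0 1 0; 0 0 0 1]
det M = 1; M⁻¹ = [-1 0 0 0; 0 -1 0 0; 0 0 1 0; 0 0 0 1]
M⁻¹ · (-3, 1/3, 0)ᵀ = (3, -1/3, 0)ᵀ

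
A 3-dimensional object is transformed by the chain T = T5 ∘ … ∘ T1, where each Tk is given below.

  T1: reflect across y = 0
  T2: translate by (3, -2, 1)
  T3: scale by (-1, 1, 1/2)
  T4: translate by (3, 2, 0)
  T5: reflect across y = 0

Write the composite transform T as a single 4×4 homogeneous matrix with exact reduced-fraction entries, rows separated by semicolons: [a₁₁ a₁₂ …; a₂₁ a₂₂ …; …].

T1 = [1 0 0 0; 0 -1 0 0; 0 0 1 0; 0 0 0 1]
T2·T1 = [1 0 0 3; 0 -1 0 -2; 0 0 1 1; 0 0 0 1]
T3·…·T1 = [-1 0 0 -3; 0 -1 0 -2; 0 0 1/2 1/2; 0 0 0 1]
T4·…·T1 = [-1 0 0 0; 0 -1 0 0; 0 0 1/2 1/2; 0 0 0 1]
T5·…·T1 = [-1 0 0 0; 0 1 0 0; 0 0 1/2 1/2; 0 0 0 1]

T = [-1 0 0 0; 0 1 0 0; 0 0 1/2 1/2; 0 0 0 1]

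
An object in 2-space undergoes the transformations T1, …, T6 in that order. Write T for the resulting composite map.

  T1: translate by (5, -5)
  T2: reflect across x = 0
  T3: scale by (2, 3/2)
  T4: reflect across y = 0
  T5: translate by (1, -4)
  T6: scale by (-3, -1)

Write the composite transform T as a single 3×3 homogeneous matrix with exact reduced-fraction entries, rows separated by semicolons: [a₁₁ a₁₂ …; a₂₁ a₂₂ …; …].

T = [6 0 27; 0 3/2 -7/2; 0 0 1]

T1 = [1 0 5; 0 1 -5; 0 0 1]
T2·T1 = [-1 0 -5; 0 1 -5; 0 0 1]
T3·…·T1 = [-2 0 -10; 0 3/2 -15/2; 0 0 1]
T4·…·T1 = [-2 0 -10; 0 -3/2 15/2; 0 0 1]
T5·…·T1 = [-2 0 -9; 0 -3/2 7/2; 0 0 1]
T6·…·T1 = [6 0 27; 0 3/2 -7/2; 0 0 1]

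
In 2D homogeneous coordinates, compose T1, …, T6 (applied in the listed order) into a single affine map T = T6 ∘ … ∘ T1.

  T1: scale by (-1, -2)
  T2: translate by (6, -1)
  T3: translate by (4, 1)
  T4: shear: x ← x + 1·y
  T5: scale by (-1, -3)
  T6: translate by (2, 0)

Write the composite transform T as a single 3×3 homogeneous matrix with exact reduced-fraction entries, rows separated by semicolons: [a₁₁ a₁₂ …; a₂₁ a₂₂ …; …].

T1 = [-1 0 0; 0 -2 0; 0 0 1]
T2·T1 = [-1 0 6; 0 -2 -1; 0 0 1]
T3·…·T1 = [-1 0 10; 0 -2 0; 0 0 1]
T4·…·T1 = [-1 -2 10; 0 -2 0; 0 0 1]
T5·…·T1 = [1 2 -10; 0 6 0; 0 0 1]
T6·…·T1 = [1 2 -8; 0 6 0; 0 0 1]

T = [1 2 -8; 0 6 0; 0 0 1]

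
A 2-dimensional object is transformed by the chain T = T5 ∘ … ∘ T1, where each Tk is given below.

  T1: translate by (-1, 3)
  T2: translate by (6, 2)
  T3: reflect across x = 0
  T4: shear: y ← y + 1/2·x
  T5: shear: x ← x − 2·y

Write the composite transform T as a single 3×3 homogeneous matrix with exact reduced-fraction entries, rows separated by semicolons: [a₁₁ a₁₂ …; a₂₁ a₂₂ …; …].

T = [0 -2 -10; -1/2 1 5/2; 0 0 1]

T1 = [1 0 -1; 0 1 3; 0 0 1]
T2·T1 = [1 0 5; 0 1 5; 0 0 1]
T3·…·T1 = [-1 0 -5; 0 1 5; 0 0 1]
T4·…·T1 = [-1 0 -5; -1/2 1 5/2; 0 0 1]
T5·…·T1 = [0 -2 -10; -1/2 1 5/2; 0 0 1]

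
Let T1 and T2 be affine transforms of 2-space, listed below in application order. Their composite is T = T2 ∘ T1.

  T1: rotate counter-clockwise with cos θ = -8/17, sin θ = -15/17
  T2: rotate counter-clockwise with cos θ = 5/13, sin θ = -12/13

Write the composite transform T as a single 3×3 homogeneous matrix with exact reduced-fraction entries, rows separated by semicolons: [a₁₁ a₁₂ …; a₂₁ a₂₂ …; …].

T1 = [-8/17 15/17 0; -15/17 -8/17 0; 0 0 1]
T2·T1 = [-220/221 -21/221 0; 21/221 -220/221 0; 0 0 1]

T = [-220/221 -21/221 0; 21/221 -220/221 0; 0 0 1]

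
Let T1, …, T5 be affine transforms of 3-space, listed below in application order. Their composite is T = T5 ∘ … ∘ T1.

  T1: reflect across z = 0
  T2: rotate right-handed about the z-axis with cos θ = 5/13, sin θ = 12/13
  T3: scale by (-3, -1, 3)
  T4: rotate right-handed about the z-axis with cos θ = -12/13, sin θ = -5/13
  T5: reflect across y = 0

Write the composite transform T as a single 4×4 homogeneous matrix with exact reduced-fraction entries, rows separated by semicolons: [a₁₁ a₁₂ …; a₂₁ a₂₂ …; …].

T = [120/169 -457/169 0 0; -219/169 120/169 0 0; 0 0 -3 0; 0 0 0 1]

T1 = [1 0 0 0; 0 1 0 0; 0 0 -1 0; 0 0 0 1]
T2·T1 = [5/13 -12/13 0 0; 12/13 5/13 0 0; 0 0 -1 0; 0 0 0 1]
T3·…·T1 = [-15/13 36/13 0 0; -12/13 -5/13 0 0; 0 0 -3 0; 0 0 0 1]
T4·…·T1 = [120/169 -457/169 0 0; 219/169 -120/169 0 0; 0 0 -3 0; 0 0 0 1]
T5·…·T1 = [120/169 -457/169 0 0; -219/169 120/169 0 0; 0 0 -3 0; 0 0 0 1]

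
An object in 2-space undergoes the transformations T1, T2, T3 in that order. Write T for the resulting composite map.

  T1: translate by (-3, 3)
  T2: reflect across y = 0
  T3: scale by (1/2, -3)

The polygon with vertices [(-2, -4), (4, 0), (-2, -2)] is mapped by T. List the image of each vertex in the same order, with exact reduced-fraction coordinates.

image vertices: (-5/2, -3), (1/2, 9), (-5/2, 3)

T1 translate by (-3, 3): (-2, -4) → (-5, -1); (4, 0) → (1, 3); (-2, -2) → (-5, 1)
T2 reflect across y = 0: (-5, -1) → (-5, 1); (1, 3) → (1, -3); (-5, 1) → (-5, -1)
T3 scale by (1/2, -3): (-5, 1) → (-5/2, -3); (1, -3) → (1/2, 9); (-5, -1) → (-5/2, 3)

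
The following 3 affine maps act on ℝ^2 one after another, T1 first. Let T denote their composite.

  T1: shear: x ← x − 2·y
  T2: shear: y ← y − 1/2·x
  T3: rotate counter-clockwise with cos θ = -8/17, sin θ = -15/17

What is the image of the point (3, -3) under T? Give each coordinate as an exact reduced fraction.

T1 shear: x ← x − 2·y: (3, -3) → (9, -3)
T2 shear: y ← y − 1/2·x: (9, -3) → (9, -15/2)
T3 rotate counter-clockwise with cos θ = -8/17, sin θ = -15/17: (9, -15/2) → (-369/34, -75/17)

T(p) = (-369/34, -75/17)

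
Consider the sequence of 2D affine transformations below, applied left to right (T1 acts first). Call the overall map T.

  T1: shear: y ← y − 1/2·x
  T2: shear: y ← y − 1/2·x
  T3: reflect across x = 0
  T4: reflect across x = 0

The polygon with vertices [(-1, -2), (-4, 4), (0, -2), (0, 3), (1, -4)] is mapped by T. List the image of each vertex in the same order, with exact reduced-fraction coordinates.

image vertices: (-1, -1), (-4, 8), (0, -2), (0, 3), (1, -5)

T1 shear: y ← y − 1/2·x: (-1, -2) → (-1, -3/2); (-4, 4) → (-4, 6); (0, -2) → (0, -2); (0, 3) → (0, 3); (1, -4) → (1, -9/2)
T2 shear: y ← y − 1/2·x: (-1, -3/2) → (-1, -1); (-4, 6) → (-4, 8); (0, -2) → (0, -2); (0, 3) → (0, 3); (1, -9/2) → (1, -5)
T3 reflect across x = 0: (-1, -1) → (1, -1); (-4, 8) → (4, 8); (0, -2) → (0, -2); (0, 3) → (0, 3); (1, -5) → (-1, -5)
T4 reflect across x = 0: (1, -1) → (-1, -1); (4, 8) → (-4, 8); (0, -2) → (0, -2); (0, 3) → (0, 3); (-1, -5) → (1, -5)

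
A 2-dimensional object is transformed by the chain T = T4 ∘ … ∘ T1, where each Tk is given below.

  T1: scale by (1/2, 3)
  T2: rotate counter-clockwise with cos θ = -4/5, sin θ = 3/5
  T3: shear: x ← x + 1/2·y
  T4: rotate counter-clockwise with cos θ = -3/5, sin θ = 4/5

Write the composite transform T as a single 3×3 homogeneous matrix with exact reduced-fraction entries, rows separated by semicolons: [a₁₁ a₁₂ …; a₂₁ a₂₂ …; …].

T = [-9/100 93/25 0; -19/50 -24/25 0; 0 0 1]

T1 = [1/2 0 0; 0 3 0; 0 0 1]
T2·T1 = [-2/5 -9/5 0; 3/10 -12/5 0; 0 0 1]
T3·…·T1 = [-1/4 -3 0; 3/10 -12/5 0; 0 0 1]
T4·…·T1 = [-9/100 93/25 0; -19/50 -24/25 0; 0 0 1]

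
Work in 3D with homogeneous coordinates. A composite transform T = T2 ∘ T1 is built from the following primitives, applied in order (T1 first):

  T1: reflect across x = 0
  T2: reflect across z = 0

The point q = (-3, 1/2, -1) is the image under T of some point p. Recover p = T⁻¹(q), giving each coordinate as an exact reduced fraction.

p = (3, 1/2, 1)

T1 = [-1 0 0 0; 0 1 0 0; 0 0 1 0; 0 0 0 1]
T2·T1 = [-1 0 0 0; 0 1 0 0; 0 0 -1 0; 0 0 0 1]
det M = 1; M⁻¹ = [-1 0 0 0; 0 1 0 0; 0 0 -1 0; 0 0 0 1]
M⁻¹ · (-3, 1/2, -1)ᵀ = (3, 1/2, 1)ᵀ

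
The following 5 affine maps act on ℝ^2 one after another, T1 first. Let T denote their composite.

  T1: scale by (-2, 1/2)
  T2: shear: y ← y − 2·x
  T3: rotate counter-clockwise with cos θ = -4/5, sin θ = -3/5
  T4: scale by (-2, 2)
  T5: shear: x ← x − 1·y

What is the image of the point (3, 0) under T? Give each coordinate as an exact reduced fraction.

T(p) = (-12, -12)

T1 scale by (-2, 1/2): (3, 0) → (-6, 0)
T2 shear: y ← y − 2·x: (-6, 0) → (-6, 12)
T3 rotate counter-clockwise with cos θ = -4/5, sin θ = -3/5: (-6, 12) → (12, -6)
T4 scale by (-2, 2): (12, -6) → (-24, -12)
T5 shear: x ← x − 1·y: (-24, -12) → (-12, -12)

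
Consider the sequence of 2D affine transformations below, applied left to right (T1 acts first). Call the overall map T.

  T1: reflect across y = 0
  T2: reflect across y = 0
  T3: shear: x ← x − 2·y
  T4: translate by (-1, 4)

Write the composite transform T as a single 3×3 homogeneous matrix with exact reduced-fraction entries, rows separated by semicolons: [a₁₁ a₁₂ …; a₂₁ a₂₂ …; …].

T1 = [1 0 0; 0 -1 0; 0 0 1]
T2·T1 = [1 0 0; 0 1 0; 0 0 1]
T3·…·T1 = [1 -2 0; 0 1 0; 0 0 1]
T4·…·T1 = [1 -2 -1; 0 1 4; 0 0 1]

T = [1 -2 -1; 0 1 4; 0 0 1]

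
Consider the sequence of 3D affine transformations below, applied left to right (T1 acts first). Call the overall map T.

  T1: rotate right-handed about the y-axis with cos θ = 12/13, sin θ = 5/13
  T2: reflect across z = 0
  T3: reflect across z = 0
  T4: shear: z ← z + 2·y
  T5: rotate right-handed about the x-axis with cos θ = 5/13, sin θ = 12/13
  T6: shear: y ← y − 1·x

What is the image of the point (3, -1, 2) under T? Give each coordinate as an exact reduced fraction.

T1 rotate right-handed about the y-axis with cos θ = 12/13, sin θ = 5/13: (3, -1, 2) → (46/13, -1, 9/13)
T2 reflect across z = 0: (46/13, -1, 9/13) → (46/13, -1, -9/13)
T3 reflect across z = 0: (46/13, -1, -9/13) → (46/13, -1, 9/13)
T4 shear: z ← z + 2·y: (46/13, -1, 9/13) → (46/13, -1, -17/13)
T5 rotate right-handed about the x-axis with cos θ = 5/13, sin θ = 12/13: (46/13, -1, -17/13) → (46/13, 139/169, -241/169)
T6 shear: y ← y − 1·x: (46/13, 139/169, -241/169) → (46/13, -459/169, -241/169)

T(p) = (46/13, -459/169, -241/169)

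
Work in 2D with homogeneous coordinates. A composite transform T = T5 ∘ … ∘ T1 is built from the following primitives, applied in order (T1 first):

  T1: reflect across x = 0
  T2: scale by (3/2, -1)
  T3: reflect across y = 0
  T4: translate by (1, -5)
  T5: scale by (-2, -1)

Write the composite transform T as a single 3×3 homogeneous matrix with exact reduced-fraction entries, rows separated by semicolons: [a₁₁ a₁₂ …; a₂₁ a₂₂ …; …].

T1 = [-1 0 0; 0 1 0; 0 0 1]
T2·T1 = [-3/2 0 0; 0 -1 0; 0 0 1]
T3·…·T1 = [-3/2 0 0; 0 1 0; 0 0 1]
T4·…·T1 = [-3/2 0 1; 0 1 -5; 0 0 1]
T5·…·T1 = [3 0 -2; 0 -1 5; 0 0 1]

T = [3 0 -2; 0 -1 5; 0 0 1]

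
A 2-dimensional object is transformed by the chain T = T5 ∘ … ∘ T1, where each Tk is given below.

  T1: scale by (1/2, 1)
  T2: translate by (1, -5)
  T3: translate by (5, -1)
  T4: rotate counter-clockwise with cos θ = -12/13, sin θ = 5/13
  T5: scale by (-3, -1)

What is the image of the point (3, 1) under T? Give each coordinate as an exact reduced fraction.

T1 scale by (1/2, 1): (3, 1) → (3/2, 1)
T2 translate by (1, -5): (3/2, 1) → (5/2, -4)
T3 translate by (5, -1): (5/2, -4) → (15/2, -5)
T4 rotate counter-clockwise with cos θ = -12/13, sin θ = 5/13: (15/2, -5) → (-5, 15/2)
T5 scale by (-3, -1): (-5, 15/2) → (15, -15/2)

T(p) = (15, -15/2)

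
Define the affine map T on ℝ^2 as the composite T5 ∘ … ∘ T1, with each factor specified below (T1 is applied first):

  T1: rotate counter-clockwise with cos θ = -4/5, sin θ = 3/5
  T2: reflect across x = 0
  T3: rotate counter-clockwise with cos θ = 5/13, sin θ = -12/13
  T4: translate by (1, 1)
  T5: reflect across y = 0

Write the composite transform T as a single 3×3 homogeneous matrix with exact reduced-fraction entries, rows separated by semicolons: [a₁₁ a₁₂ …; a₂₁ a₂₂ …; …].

T1 = [-4/5 -3/5 0; 3/5 -4/5 0; 0 0 1]
T2·T1 = [4/5 3/5 0; 3/5 -4/5 0; 0 0 1]
T3·…·T1 = [56/65 -33/65 0; -33/65 -56/65 0; 0 0 1]
T4·…·T1 = [56/65 -33/65 1; -33/65 -56/65 1; 0 0 1]
T5·…·T1 = [56/65 -33/65 1; 33/65 56/65 -1; 0 0 1]

T = [56/65 -33/65 1; 33/65 56/65 -1; 0 0 1]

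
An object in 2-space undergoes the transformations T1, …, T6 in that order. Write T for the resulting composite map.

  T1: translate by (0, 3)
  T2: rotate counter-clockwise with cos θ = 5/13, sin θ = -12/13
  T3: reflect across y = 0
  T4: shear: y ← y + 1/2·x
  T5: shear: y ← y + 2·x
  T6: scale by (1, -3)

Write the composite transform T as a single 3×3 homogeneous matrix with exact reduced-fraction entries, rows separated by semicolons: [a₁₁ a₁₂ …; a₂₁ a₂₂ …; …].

T = [5/13 12/13 36/13; -147/26 -75/13 -225/13; 0 0 1]

T1 = [1 0 0; 0 1 3; 0 0 1]
T2·T1 = [5/13 12/13 36/13; -12/13 5/13 15/13; 0 0 1]
T3·…·T1 = [5/13 12/13 36/13; 12/13 -5/13 -15/13; 0 0 1]
T4·…·T1 = [5/13 12/13 36/13; 29/26 1/13 3/13; 0 0 1]
T5·…·T1 = [5/13 12/13 36/13; 49/26 25/13 75/13; 0 0 1]
T6·…·T1 = [5/13 12/13 36/13; -147/26 -75/13 -225/13; 0 0 1]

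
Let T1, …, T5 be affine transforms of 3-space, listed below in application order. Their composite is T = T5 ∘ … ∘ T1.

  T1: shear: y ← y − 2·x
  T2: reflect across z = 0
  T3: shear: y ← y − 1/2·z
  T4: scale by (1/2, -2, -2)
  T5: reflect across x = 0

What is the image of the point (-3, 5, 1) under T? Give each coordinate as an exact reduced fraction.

T1 shear: y ← y − 2·x: (-3, 5, 1) → (-3, 11, 1)
T2 reflect across z = 0: (-3, 11, 1) → (-3, 11, -1)
T3 shear: y ← y − 1/2·z: (-3, 11, -1) → (-3, 23/2, -1)
T4 scale by (1/2, -2, -2): (-3, 23/2, -1) → (-3/2, -23, 2)
T5 reflect across x = 0: (-3/2, -23, 2) → (3/2, -23, 2)

T(p) = (3/2, -23, 2)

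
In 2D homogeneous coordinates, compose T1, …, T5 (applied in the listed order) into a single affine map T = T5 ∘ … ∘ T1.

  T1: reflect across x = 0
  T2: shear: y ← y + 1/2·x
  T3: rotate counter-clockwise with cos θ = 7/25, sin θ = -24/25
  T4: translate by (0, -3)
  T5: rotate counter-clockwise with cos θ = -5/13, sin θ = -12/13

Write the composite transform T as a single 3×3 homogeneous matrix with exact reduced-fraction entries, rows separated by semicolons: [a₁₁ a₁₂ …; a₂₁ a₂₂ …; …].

T = [341/325 -36/325 -36/13; 251/650 -323/325 15/13; 0 0 1]

T1 = [-1 0 0; 0 1 0; 0 0 1]
T2·T1 = [-1 0 0; -1/2 1 0; 0 0 1]
T3·…·T1 = [-19/25 24/25 0; 41/50 7/25 0; 0 0 1]
T4·…·T1 = [-19/25 24/25 0; 41/50 7/25 -3; 0 0 1]
T5·…·T1 = [341/325 -36/325 -36/13; 251/650 -323/325 15/13; 0 0 1]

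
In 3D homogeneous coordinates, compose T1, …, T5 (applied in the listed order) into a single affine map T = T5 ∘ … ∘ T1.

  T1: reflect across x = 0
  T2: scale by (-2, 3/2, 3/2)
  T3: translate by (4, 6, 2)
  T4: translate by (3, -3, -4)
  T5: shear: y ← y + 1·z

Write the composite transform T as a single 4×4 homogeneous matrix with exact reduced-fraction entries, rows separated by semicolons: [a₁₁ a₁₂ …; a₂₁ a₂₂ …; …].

T1 = [-1 0 0 0; 0 1 0 0; 0 0 1 0; 0 0 0 1]
T2·T1 = [2 0 0 0; 0 3/2 0 0; 0 0 3/2 0; 0 0 0 1]
T3·…·T1 = [2 0 0 4; 0 3/2 0 6; 0 0 3/2 2; 0 0 0 1]
T4·…·T1 = [2 0 0 7; 0 3/2 0 3; 0 0 3/2 -2; 0 0 0 1]
T5·…·T1 = [2 0 0 7; 0 3/2 3/2 1; 0 0 3/2 -2; 0 0 0 1]

T = [2 0 0 7; 0 3/2 3/2 1; 0 0 3/2 -2; 0 0 0 1]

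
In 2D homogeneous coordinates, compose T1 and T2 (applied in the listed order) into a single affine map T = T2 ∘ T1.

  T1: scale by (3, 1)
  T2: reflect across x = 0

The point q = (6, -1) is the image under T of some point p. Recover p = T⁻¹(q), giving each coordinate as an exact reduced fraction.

p = (-2, -1)

T1 = [3 0 0; 0 1 0; 0 0 1]
T2·T1 = [-3 0 0; 0 1 0; 0 0 1]
det M = -3; M⁻¹ = [-1/3 0 0; 0 1 0; 0 0 1]
M⁻¹ · (6, -1)ᵀ = (-2, -1)ᵀ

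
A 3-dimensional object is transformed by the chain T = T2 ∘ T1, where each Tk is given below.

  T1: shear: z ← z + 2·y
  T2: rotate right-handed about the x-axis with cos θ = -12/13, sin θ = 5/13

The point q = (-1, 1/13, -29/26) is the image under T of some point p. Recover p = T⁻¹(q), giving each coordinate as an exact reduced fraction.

T1 = [1 0 0 0; 0 1 0 0; 0 2 1 0; 0 0 0 1]
T2·T1 = [1 0 0 0; 0 -22/13 -5/13 0; 0 -19/13 -12/13 0; 0 0 0 1]
det M = 1; M⁻¹ = [1 0 0 0; 0 -12/13 5/13 0; 0 19/13 -22/13 0; 0 0 0 1]
M⁻¹ · (-1, 1/13, -29/26)ᵀ = (-1, -1/2, 2)ᵀ

p = (-1, -1/2, 2)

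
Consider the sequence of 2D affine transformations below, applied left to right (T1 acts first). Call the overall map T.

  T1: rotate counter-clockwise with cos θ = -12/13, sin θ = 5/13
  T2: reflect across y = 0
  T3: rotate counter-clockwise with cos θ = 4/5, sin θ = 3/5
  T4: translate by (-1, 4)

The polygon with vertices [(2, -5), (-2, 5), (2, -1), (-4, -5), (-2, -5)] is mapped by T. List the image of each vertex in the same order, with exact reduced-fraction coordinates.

image vertices: (149/65, -17/65), (-279/65, 537/65), (-15/13, 23/13), (347/65, 319/65), (281/65, 207/65)

T1 rotate counter-clockwise with cos θ = -12/13, sin θ = 5/13: (2, -5) → (1/13, 70/13); (-2, 5) → (-1/13, -70/13); (2, -1) → (-19/13, 22/13); (-4, -5) → (73/13, 40/13); (-2, -5) → (49/13, 50/13)
T2 reflect across y = 0: (1/13, 70/13) → (1/13, -70/13); (-1/13, -70/13) → (-1/13, 70/13); (-19/13, 22/13) → (-19/13, -22/13); (73/13, 40/13) → (73/13, -40/13); (49/13, 50/13) → (49/13, -50/13)
T3 rotate counter-clockwise with cos θ = 4/5, sin θ = 3/5: (1/13, -70/13) → (214/65, -277/65); (-1/13, 70/13) → (-214/65, 277/65); (-19/13, -22/13) → (-2/13, -29/13); (73/13, -40/13) → (412/65, 59/65); (49/13, -50/13) → (346/65, -53/65)
T4 translate by (-1, 4): (214/65, -277/65) → (149/65, -17/65); (-214/65, 277/65) → (-279/65, 537/65); (-2/13, -29/13) → (-15/13, 23/13); (412/65, 59/65) → (347/65, 319/65); (346/65, -53/65) → (281/65, 207/65)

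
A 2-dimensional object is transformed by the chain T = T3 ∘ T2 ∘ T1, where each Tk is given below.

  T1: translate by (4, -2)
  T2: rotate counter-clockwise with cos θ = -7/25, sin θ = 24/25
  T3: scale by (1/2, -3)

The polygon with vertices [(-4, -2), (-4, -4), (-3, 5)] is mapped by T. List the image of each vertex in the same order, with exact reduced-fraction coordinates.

T1 translate by (4, -2): (-4, -2) → (0, -4); (-4, -4) → (0, -6); (-3, 5) → (1, 3)
T2 rotate counter-clockwise with cos θ = -7/25, sin θ = 24/25: (0, -4) → (96/25, 28/25); (0, -6) → (144/25, 42/25); (1, 3) → (-79/25, 3/25)
T3 scale by (1/2, -3): (96/25, 28/25) → (48/25, -84/25); (144/25, 42/25) → (72/25, -126/25); (-79/25, 3/25) → (-79/50, -9/25)

image vertices: (48/25, -84/25), (72/25, -126/25), (-79/50, -9/25)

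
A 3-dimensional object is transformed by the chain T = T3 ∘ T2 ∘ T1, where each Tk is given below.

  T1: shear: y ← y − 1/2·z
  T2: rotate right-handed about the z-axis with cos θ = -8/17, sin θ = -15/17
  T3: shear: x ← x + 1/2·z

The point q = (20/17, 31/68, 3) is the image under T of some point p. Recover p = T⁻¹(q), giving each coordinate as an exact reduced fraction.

T1 = [1 0 0 0; 0 1 -1/2 0; 0 0 1 0; 0 0 0 1]
T2·T1 = [-8/17 15/17 -15/34 0; -15/17 -8/17 4/17 0; 0 0 1 0; 0 0 0 1]
T3·…·T1 = [-8/17 15/17 1/17 0; -15/17 -8/17 4/17 0; 0 0 1 0; 0 0 0 1]
det M = 1; M⁻¹ = [-8/17 -15/17 4/17 0; 15/17 -8/17 1/17 0; 0 0 1 0; 0 0 0 1]
M⁻¹ · (20/17, 31/68, 3)ᵀ = (-1/4, 1, 3)ᵀ

p = (-1/4, 1, 3)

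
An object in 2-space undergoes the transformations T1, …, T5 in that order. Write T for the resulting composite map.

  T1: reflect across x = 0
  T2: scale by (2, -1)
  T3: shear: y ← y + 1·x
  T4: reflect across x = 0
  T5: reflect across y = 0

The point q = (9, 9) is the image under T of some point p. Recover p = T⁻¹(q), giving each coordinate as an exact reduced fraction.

T1 = [-1 0 0; 0 1 0; 0 0 1]
T2·T1 = [-2 0 0; 0 -1 0; 0 0 1]
T3·…·T1 = [-2 0 0; -2 -1 0; 0 0 1]
T4·…·T1 = [2 0 0; -2 -1 0; 0 0 1]
T5·…·T1 = [2 0 0; 2 1 0; 0 0 1]
det M = 2; M⁻¹ = [1/2 0 0; -1 1 0; 0 0 1]
M⁻¹ · (9, 9)ᵀ = (9/2, 0)ᵀ

p = (9/2, 0)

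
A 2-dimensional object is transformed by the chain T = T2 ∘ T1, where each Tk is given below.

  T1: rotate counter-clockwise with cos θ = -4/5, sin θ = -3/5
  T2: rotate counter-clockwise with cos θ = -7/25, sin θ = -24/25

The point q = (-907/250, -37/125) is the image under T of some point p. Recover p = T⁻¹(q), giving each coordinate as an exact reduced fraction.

T1 = [-4/5 3/5 0; -3/5 -4/5 0; 0 0 1]
T2·T1 = [-44/125 -117/125 0; 117/125 -44/125 0; 0 0 1]
det M = 1; M⁻¹ = [-44/125 117/125 0; -117/125 -44/125 0; 0 0 1]
M⁻¹ · (-907/250, -37/125)ᵀ = (1, 7/2)ᵀ

p = (1, 7/2)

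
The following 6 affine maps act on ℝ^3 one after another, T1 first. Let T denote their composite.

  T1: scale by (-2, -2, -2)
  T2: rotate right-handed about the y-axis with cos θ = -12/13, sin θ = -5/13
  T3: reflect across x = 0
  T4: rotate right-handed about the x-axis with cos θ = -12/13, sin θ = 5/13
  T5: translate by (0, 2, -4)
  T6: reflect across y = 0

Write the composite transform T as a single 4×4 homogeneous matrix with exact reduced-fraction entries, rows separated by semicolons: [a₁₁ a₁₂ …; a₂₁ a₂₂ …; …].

T = [-24/13 0 -10/13 0; -50/169 -24/13 120/169 -2; 120/169 -10/13 -288/169 -4; 0 0 0 1]

T1 = [-2 0 0 0; 0 -2 0 0; 0 0 -2 0; 0 0 0 1]
T2·T1 = [24/13 0 10/13 0; 0 -2 0 0; -10/13 0 24/13 0; 0 0 0 1]
T3·…·T1 = [-24/13 0 -10/13 0; 0 -2 0 0; -10/13 0 24/13 0; 0 0 0 1]
T4·…·T1 = [-24/13 0 -10/13 0; 50/169 24/13 -120/169 0; 120/169 -10/13 -288/169 0; 0 0 0 1]
T5·…·T1 = [-24/13 0 -10/13 0; 50/169 24/13 -120/169 2; 120/169 -10/13 -288/169 -4; 0 0 0 1]
T6·…·T1 = [-24/13 0 -10/13 0; -50/169 -24/13 120/169 -2; 120/169 -10/13 -288/169 -4; 0 0 0 1]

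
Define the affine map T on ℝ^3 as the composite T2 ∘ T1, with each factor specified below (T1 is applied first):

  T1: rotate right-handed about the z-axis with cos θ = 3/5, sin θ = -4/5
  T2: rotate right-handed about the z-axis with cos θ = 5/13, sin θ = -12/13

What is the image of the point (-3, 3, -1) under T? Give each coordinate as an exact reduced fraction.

T(p) = (267/65, 69/65, -1)

T1 rotate right-handed about the z-axis with cos θ = 3/5, sin θ = -4/5: (-3, 3, -1) → (3/5, 21/5, -1)
T2 rotate right-handed about the z-axis with cos θ = 5/13, sin θ = -12/13: (3/5, 21/5, -1) → (267/65, 69/65, -1)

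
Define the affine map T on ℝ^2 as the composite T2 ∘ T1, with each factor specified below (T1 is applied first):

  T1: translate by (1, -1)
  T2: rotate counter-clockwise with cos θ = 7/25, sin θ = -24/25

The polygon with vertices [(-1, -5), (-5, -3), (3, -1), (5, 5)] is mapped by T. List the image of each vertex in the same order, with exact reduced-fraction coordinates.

image vertices: (-144/25, -42/25), (-124/25, 68/25), (-4/5, -22/5), (138/25, -116/25)

T1 translate by (1, -1): (-1, -5) → (0, -6); (-5, -3) → (-4, -4); (3, -1) → (4, -2); (5, 5) → (6, 4)
T2 rotate counter-clockwise with cos θ = 7/25, sin θ = -24/25: (0, -6) → (-144/25, -42/25); (-4, -4) → (-124/25, 68/25); (4, -2) → (-4/5, -22/5); (6, 4) → (138/25, -116/25)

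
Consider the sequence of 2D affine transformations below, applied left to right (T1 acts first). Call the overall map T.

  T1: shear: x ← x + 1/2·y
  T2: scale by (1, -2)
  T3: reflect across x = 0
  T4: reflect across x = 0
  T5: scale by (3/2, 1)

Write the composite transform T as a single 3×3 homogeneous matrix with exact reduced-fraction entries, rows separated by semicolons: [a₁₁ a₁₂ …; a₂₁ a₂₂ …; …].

T1 = [1 1/2 0; 0 1 0; 0 0 1]
T2·T1 = [1 1/2 0; 0 -2 0; 0 0 1]
T3·…·T1 = [-1 -1/2 0; 0 -2 0; 0 0 1]
T4·…·T1 = [1 1/2 0; 0 -2 0; 0 0 1]
T5·…·T1 = [3/2 3/4 0; 0 -2 0; 0 0 1]

T = [3/2 3/4 0; 0 -2 0; 0 0 1]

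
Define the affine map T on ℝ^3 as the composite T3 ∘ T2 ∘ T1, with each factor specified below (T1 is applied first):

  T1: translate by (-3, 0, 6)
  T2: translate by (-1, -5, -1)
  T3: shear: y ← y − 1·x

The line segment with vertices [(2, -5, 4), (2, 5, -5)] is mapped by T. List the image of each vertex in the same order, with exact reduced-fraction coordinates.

image vertices: (-2, -8, 9), (-2, 2, 0)

T1 translate by (-3, 0, 6): (2, -5, 4) → (-1, -5, 10); (2, 5, -5) → (-1, 5, 1)
T2 translate by (-1, -5, -1): (-1, -5, 10) → (-2, -10, 9); (-1, 5, 1) → (-2, 0, 0)
T3 shear: y ← y − 1·x: (-2, -10, 9) → (-2, -8, 9); (-2, 0, 0) → (-2, 2, 0)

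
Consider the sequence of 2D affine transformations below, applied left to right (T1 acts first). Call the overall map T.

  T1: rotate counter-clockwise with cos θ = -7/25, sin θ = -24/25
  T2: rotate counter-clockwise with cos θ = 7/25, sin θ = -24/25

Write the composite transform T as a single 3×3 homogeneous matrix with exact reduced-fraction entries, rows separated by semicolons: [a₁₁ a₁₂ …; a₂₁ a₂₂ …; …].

T1 = [-7/25 24/25 0; -24/25 -7/25 0; 0 0 1]
T2·T1 = [-1 0 0; 0 -1 0; 0 0 1]

T = [-1 0 0; 0 -1 0; 0 0 1]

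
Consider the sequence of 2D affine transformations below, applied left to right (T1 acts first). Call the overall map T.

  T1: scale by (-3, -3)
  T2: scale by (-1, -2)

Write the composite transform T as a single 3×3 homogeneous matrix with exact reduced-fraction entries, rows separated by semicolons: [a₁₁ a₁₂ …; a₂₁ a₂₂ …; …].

T = [3 0 0; 0 6 0; 0 0 1]

T1 = [-3 0 0; 0 -3 0; 0 0 1]
T2·T1 = [3 0 0; 0 6 0; 0 0 1]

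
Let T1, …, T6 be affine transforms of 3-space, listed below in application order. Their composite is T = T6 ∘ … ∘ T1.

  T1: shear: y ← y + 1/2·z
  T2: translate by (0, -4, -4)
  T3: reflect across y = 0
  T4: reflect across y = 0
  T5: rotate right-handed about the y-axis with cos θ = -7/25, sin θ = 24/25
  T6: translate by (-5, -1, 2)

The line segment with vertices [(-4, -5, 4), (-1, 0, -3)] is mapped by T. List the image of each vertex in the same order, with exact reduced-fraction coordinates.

T1 shear: y ← y + 1/2·z: (-4, -5, 4) → (-4, -3, 4); (-1, 0, -3) → (-1, -3/2, -3)
T2 translate by (0, -4, -4): (-4, -3, 4) → (-4, -7, 0); (-1, -3/2, -3) → (-1, -11/2, -7)
T3 reflect across y = 0: (-4, -7, 0) → (-4, 7, 0); (-1, -11/2, -7) → (-1, 11/2, -7)
T4 reflect across y = 0: (-4, 7, 0) → (-4, -7, 0); (-1, 11/2, -7) → (-1, -11/2, -7)
T5 rotate right-handed about the y-axis with cos θ = -7/25, sin θ = 24/25: (-4, -7, 0) → (28/25, -7, 96/25); (-1, -11/2, -7) → (-161/25, -11/2, 73/25)
T6 translate by (-5, -1, 2): (28/25, -7, 96/25) → (-97/25, -8, 146/25); (-161/25, -11/2, 73/25) → (-286/25, -13/2, 123/25)

image vertices: (-97/25, -8, 146/25), (-286/25, -13/2, 123/25)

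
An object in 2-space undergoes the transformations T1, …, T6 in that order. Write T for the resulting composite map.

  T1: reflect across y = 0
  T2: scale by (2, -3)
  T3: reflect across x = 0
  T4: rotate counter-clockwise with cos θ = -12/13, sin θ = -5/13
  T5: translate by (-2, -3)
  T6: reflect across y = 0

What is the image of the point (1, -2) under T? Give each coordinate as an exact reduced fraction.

T1 reflect across y = 0: (1, -2) → (1, 2)
T2 scale by (2, -3): (1, 2) → (2, -6)
T3 reflect across x = 0: (2, -6) → (-2, -6)
T4 rotate counter-clockwise with cos θ = -12/13, sin θ = -5/13: (-2, -6) → (-6/13, 82/13)
T5 translate by (-2, -3): (-6/13, 82/13) → (-32/13, 43/13)
T6 reflect across y = 0: (-32/13, 43/13) → (-32/13, -43/13)

T(p) = (-32/13, -43/13)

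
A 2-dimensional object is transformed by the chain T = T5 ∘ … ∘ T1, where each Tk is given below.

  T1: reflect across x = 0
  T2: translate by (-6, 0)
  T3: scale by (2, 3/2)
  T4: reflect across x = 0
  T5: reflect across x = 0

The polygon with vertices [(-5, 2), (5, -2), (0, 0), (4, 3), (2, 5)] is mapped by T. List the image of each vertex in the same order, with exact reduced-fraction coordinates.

image vertices: (-2, 3), (-22, -3), (-12, 0), (-20, 9/2), (-16, 15/2)

T1 reflect across x = 0: (-5, 2) → (5, 2); (5, -2) → (-5, -2); (0, 0) → (0, 0); (4, 3) → (-4, 3); (2, 5) → (-2, 5)
T2 translate by (-6, 0): (5, 2) → (-1, 2); (-5, -2) → (-11, -2); (0, 0) → (-6, 0); (-4, 3) → (-10, 3); (-2, 5) → (-8, 5)
T3 scale by (2, 3/2): (-1, 2) → (-2, 3); (-11, -2) → (-22, -3); (-6, 0) → (-12, 0); (-10, 3) → (-20, 9/2); (-8, 5) → (-16, 15/2)
T4 reflect across x = 0: (-2, 3) → (2, 3); (-22, -3) → (22, -3); (-12, 0) → (12, 0); (-20, 9/2) → (20, 9/2); (-16, 15/2) → (16, 15/2)
T5 reflect across x = 0: (2, 3) → (-2, 3); (22, -3) → (-22, -3); (12, 0) → (-12, 0); (20, 9/2) → (-20, 9/2); (16, 15/2) → (-16, 15/2)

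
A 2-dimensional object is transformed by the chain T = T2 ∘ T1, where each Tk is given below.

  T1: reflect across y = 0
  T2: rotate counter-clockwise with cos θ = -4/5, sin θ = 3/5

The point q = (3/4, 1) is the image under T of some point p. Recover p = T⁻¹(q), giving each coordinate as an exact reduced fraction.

T1 = [1 0 0; 0 -1 0; 0 0 1]
T2·T1 = [-4/5 3/5 0; 3/5 4/5 0; 0 0 1]
det M = -1; M⁻¹ = [-4/5 3/5 0; 3/5 4/5 0; 0 0 1]
M⁻¹ · (3/4, 1)ᵀ = (0, 5/4)ᵀ

p = (0, 5/4)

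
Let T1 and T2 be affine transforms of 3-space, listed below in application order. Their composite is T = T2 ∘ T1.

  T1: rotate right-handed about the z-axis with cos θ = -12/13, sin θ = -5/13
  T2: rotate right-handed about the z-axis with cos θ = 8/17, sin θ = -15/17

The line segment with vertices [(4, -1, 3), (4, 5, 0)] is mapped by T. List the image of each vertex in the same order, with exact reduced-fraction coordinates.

T1 rotate right-handed about the z-axis with cos θ = -12/13, sin θ = -5/13: (4, -1, 3) → (-53/13, -8/13, 3); (4, 5, 0) → (-23/13, -80/13, 0)
T2 rotate right-handed about the z-axis with cos θ = 8/17, sin θ = -15/17: (-53/13, -8/13, 3) → (-32/13, 43/13, 3); (-23/13, -80/13, 0) → (-1384/221, -295/221, 0)

image vertices: (-32/13, 43/13, 3), (-1384/221, -295/221, 0)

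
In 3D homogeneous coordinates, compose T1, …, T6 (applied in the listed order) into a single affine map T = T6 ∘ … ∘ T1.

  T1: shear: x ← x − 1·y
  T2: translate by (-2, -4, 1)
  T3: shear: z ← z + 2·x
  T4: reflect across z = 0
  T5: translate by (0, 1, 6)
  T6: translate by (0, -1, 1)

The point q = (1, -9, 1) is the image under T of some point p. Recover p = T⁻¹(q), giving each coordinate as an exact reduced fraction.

T1 = [1 -1 0 0; 0 1 0 0; 0 0 1 0; 0 0 0 1]
T2·T1 = [1 -1 0 -2; 0 1 0 -4; 0 0 1 1; 0 0 0 1]
T3·…·T1 = [1 -1 0 -2; 0 1 0 -4; 2 -2 1 -3; 0 0 0 1]
T4·…·T1 = [1 -1 0 -2; 0 1 0 -4; -2 2 -1 3; 0 0 0 1]
T5·…·T1 = [1 -1 0 -2; 0 1 0 -3; -2 2 -1 9; 0 0 0 1]
T6·…·T1 = [1 -1 0 -2; 0 1 0 -4; -2 2 -1 10; 0 0 0 1]
det M = -1; M⁻¹ = [1 1 0 6; 0 1 0 4; -2 0 -1 6; 0 0 0 1]
M⁻¹ · (1, -9, 1)ᵀ = (-2, -5, 3)ᵀ

p = (-2, -5, 3)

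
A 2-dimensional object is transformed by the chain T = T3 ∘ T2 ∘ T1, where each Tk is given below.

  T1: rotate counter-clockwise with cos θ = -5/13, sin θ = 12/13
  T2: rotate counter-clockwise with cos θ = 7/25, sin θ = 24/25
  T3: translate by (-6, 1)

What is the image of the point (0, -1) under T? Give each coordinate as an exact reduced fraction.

T(p) = (-1986/325, 648/325)

T1 rotate counter-clockwise with cos θ = -5/13, sin θ = 12/13: (0, -1) → (12/13, 5/13)
T2 rotate counter-clockwise with cos θ = 7/25, sin θ = 24/25: (12/13, 5/13) → (-36/325, 323/325)
T3 translate by (-6, 1): (-36/325, 323/325) → (-1986/325, 648/325)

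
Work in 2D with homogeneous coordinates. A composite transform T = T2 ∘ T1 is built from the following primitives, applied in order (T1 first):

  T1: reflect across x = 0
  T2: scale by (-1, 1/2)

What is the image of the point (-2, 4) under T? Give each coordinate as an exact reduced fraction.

T1 reflect across x = 0: (-2, 4) → (2, 4)
T2 scale by (-1, 1/2): (2, 4) → (-2, 2)

T(p) = (-2, 2)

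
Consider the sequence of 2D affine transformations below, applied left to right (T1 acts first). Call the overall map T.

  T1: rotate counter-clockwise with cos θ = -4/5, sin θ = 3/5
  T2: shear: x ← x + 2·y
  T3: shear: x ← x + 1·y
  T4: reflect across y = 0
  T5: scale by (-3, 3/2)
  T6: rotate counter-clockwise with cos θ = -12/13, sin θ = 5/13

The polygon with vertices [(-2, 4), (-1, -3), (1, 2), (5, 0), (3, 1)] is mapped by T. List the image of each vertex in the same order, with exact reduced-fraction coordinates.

T1 rotate counter-clockwise with cos θ = -4/5, sin θ = 3/5: (-2, 4) → (-4/5, -22/5); (-1, -3) → (13/5, 9/5); (1, 2) → (-2, -1); (5, 0) → (-4, 3); (3, 1) → (-3, 1)
T2 shear: x ← x + 2·y: (-4/5, -22/5) → (-48/5, -22/5); (13/5, 9/5) → (31/5, 9/5); (-2, -1) → (-4, -1); (-4, 3) → (2, 3); (-3, 1) → (-1, 1)
T3 shear: x ← x + 1·y: (-48/5, -22/5) → (-14, -22/5); (31/5, 9/5) → (8, 9/5); (-4, -1) → (-5, -1); (2, 3) → (5, 3); (-1, 1) → (0, 1)
T4 reflect across y = 0: (-14, -22/5) → (-14, 22/5); (8, 9/5) → (8, -9/5); (-5, -1) → (-5, 1); (5, 3) → (5, -3); (0, 1) → (0, -1)
T5 scale by (-3, 3/2): (-14, 22/5) → (42, 33/5); (8, -9/5) → (-24, -27/10); (-5, 1) → (15, 3/2); (5, -3) → (-15, -9/2); (0, -1) → (0, -3/2)
T6 rotate counter-clockwise with cos θ = -12/13, sin θ = 5/13: (42, 33/5) → (-537/13, 654/65); (-24, -27/10) → (603/26, -438/65); (15, 3/2) → (-375/26, 57/13); (-15, -9/2) → (405/26, -21/13); (0, -3/2) → (15/26, 18/13)

image vertices: (-537/13, 654/65), (603/26, -438/65), (-375/26, 57/13), (405/26, -21/13), (15/26, 18/13)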